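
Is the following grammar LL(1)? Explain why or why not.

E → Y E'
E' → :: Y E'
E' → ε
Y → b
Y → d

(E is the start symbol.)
Yes, the grammar is LL(1).

A grammar is LL(1) if for each non-terminal N with multiple productions, the predict sets of those productions are pairwise disjoint, where PREDICT(N → α) = (FIRST(α) \ {ε}) ∪ (FOLLOW(N) if α ⇒* ε).

Relevant sets:
  FOLLOW(E') = { $ }

For E':
  PREDICT(E' → :: Y E') = { '::' }
  PREDICT(E' → ε) = { $ }
For Y:
  PREDICT(Y → b) = { 'b' }
  PREDICT(Y → d) = { 'd' }
E has a single production, so nothing to check there.

All predict sets are disjoint. The grammar IS LL(1).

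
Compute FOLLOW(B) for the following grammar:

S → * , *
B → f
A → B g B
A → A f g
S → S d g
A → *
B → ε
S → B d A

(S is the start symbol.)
In A → B g B: B is followed by g B, add FIRST(g B) \ {ε} = { 'g' }
In A → B g B: B is at the end, add FOLLOW(A)
In S → B d A: B is followed by d A, add FIRST(d A) \ {ε} = { 'd' }

The FOLLOW sets referred to above (computed the same way, to a fixed point):
  FOLLOW(A) = { $, 'd', 'f' }

Taking the union: FOLLOW(B) = { $, 'd', 'f', 'g' }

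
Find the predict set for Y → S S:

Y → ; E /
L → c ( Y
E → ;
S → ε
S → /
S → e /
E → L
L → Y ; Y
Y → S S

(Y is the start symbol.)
PREDICT(Y → S S) = (FIRST(RHS) \ {ε}) ∪ (FOLLOW(Y) if ε ∈ FIRST(RHS), i.e. RHS ⇒* ε)
FIRST(S) = { '/', 'e', ε }
FIRST(S S) = { '/', 'e', ε }
ε ∈ FIRST(S S) (the right-hand side is nullable), so add FOLLOW(Y) = { $, '/', ';' }
PREDICT(Y → S S) = { $, '/', ';', 'e' }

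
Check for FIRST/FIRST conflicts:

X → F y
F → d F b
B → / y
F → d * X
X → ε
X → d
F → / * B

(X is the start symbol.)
Yes. X → F y / X → d on { 'd' }; F → d F b / F → d '*' X on { 'd' }

A FIRST/FIRST conflict occurs when two productions N → α and N → β for the same non-terminal have FIRST(α) ∩ FIRST(β) ≠ ∅ (with ε ∈ FIRST of a nullable right-hand side, so two nullable alternatives also conflict).

FIRST sets of the non-terminals at (or reachable through a nullable prefix from) the front of some alternative:
  FIRST(F) = { '/', 'd' }

Productions for X:
  X → F y: FIRST = { '/', 'd' }
  X → ε: FIRST = { ε }
  X → d: FIRST = { 'd' }
Productions for F:
  F → d F b: FIRST = { 'd' }
  F → d * X: FIRST = { 'd' }
  F → / * B: FIRST = { '/' }
B has only one production, so no FIRST/FIRST conflict is possible there.

Conflict for X: X → F y and X → d
  Overlap: { 'd' }
Conflict for F: F → d F b and F → d * X
  Overlap: { 'd' }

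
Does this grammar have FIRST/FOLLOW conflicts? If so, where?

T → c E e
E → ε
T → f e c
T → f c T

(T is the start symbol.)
No FIRST/FOLLOW conflicts.

A FIRST/FOLLOW conflict occurs when a non-terminal N has a nullable alternative N → β (β ⇒* ε) and another alternative N → α with FIRST(α) ∩ FOLLOW(N) ≠ ∅: on such a lookahead the parser cannot decide between expanding α and letting N vanish via β.

Nullable non-terminals: E.
E has a nullable alternative but only one production, so nothing to check.

T has no nullable alternative, so no FIRST/FOLLOW check is needed there.

No FIRST/FOLLOW conflicts found.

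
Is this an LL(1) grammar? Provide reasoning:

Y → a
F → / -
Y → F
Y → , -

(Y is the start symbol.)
Relevant sets:
  FIRST(F) = { '/' }

For Y:
  PREDICT(Y → a) = { 'a' }
  PREDICT(Y → F) = { '/' }
  PREDICT(Y → ',' '-') = { ',' }
F has a single production, so nothing to check there.

All predict sets are disjoint. The grammar IS LL(1).

Answer: Yes, the grammar is LL(1).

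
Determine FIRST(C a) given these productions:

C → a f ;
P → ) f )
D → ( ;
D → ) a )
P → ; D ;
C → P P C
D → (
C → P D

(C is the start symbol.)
{ ')', ';', 'a' }

FIRST sets of the non-terminals involved (from the grammar, by fixed-point iteration):
  FIRST(C) = { ')', ';', 'a' }

To compute FIRST(C a), process the symbols left to right:
Symbol C is a non-terminal. Add FIRST(C) \ {ε} = { ')', ';', 'a' }
C is not nullable (ε ∉ FIRST(C)), so stop here.
FIRST(C a) = { ')', ';', 'a' }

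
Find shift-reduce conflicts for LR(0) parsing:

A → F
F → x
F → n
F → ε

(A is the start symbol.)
A shift-reduce conflict occurs when an LR(0) state has both:
  - a complete (reduce) item [A → α .] (dot at the end), and
  - a shift item [B → β . c γ] (dot before a terminal).

Augment with A' → A and build the canonical LR(0) collection (I0 = CLOSURE({[A' → . A]}), then GOTO on every symbol after a dot until no new states appear). It has 5 states:
  I0: { [A → . F], [A' → . A], [F → . n], [F → . x], [F → .] }  — shift, reduce
  I1: { [A' → A .] }  — accept
  I2: { [A → F .] }  — reduce
  I3: { [F → n .] }  — reduce
  I4: { [F → x .] }  — reduce

I0 contains reduce item [F → .] and shift items [F → . n], [F → . x] — shift-reduce conflict.

Answer: Yes — I0: [F → .] vs [F → . n]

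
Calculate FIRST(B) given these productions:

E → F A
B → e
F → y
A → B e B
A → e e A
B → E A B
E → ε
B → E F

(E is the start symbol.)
FIRST sets of the other non-terminals involved (by the same procedure, iterated to a fixed point):
  FIRST(E) = { 'y', ε }
  FIRST(A) = { 'e', 'y' }
  FIRST(F) = { 'y' }

From B → e:
  - e is a terminal: add 'e' and stop
From B → E A B:
  - E is a non-terminal: add FIRST(E) \ {ε} = { 'y' }
    E is nullable, so continue to the next symbol
  - A is a non-terminal: add FIRST(A) \ {ε} = { 'e', 'y' }
    A is not nullable, so stop
From B → E F:
  - E is a non-terminal: add FIRST(E) \ {ε} = { 'y' }
    E is nullable, so continue to the next symbol
  - F is a non-terminal: add FIRST(F) \ {ε} = { 'y' }
    F is not nullable, so stop

Collecting: FIRST(B) = { 'e', 'y' }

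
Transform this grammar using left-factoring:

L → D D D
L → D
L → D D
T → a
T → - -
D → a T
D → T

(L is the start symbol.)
L → D L'
L' → D L''
L'' → D
L'' → ε
L' → ε
T → a
T → - -
D → a T
D → T

Left-factoring transforms A → αβ₁ | αβ₂ into A → αA' and A' → β₁ | β₂
(α is the longest common prefix among the alternatives). Repeat until
no nonterminal has two alternatives with a common prefix.

Round 1: L has alternatives sharing prefix 'D'. Introduce L': L → D L'
  Add: L' → D D
  Add: L' → ε
  Add: L' → D

Round 2: L' has alternatives sharing prefix 'D'. Introduce L'': L' → D L''
  Add: L'' → D
  Add: L'' → ε

No remaining common prefixes — done.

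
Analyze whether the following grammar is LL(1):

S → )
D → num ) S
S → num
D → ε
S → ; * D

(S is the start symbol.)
A grammar is LL(1) if for each non-terminal N with multiple productions, the predict sets of those productions are pairwise disjoint, where PREDICT(N → α) = (FIRST(α) \ {ε}) ∪ (FOLLOW(N) if α ⇒* ε).

Relevant sets:
  FOLLOW(D) = { $ }

For S:
  PREDICT(S → ')') = { ')' }
  PREDICT(S → num) = { 'num' }
  PREDICT(S → ';' '*' D) = { ';' }
For D:
  PREDICT(D → num ')' S) = { 'num' }
  PREDICT(D → ε) = { $ }

All predict sets are disjoint. The grammar IS LL(1).

Answer: Yes, the grammar is LL(1).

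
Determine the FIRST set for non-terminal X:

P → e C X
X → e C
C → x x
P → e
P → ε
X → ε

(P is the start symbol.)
{ 'e', ε }

To compute FIRST(X), examine every production with X on the left-hand side, reading each right-hand side left to right until a non-nullable symbol is reached.

From X → e C:
  - e is a terminal: add 'e' and stop
From X → ε:
  - ε-production, so ε ∈ FIRST(X)

Collecting: FIRST(X) = { 'e', ε }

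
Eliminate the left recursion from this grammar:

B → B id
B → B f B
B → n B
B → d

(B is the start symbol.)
B → n B B'
B → d B'
B' → id B'
B' → f B B'
B' → ε

B is directly left-recursive. The standard transformation for
  A → A α₁ | ... | A α_m | β₁ | ... | β_n
is
  A  → β₁ A' | ... | β_n A'
  A' → α₁ A' | ... | α_m A' | ε

B → n B becomes B → n B B'
B → d becomes B → d B'
B → B id becomes B' → id B'
B → B f B becomes B' → f B B'
Add B' → ε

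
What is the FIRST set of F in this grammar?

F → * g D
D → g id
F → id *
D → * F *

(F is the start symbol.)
{ '*', 'id' }

From F → * g D:
  - '*' is a terminal: add '*' and stop
From F → id *:
  - id is a terminal: add 'id' and stop

Collecting: FIRST(F) = { '*', 'id' }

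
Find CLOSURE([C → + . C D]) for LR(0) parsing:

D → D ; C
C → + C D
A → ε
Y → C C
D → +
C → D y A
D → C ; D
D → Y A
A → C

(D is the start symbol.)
{ [C → + . C D], [C → . + C D], [C → . D y A], [D → . +], [D → . C ; D], [D → . D ; C], [D → . Y A], [Y → . C C] }

To compute CLOSURE, for each item [A → α.Bβ] where B is a non-terminal, add [B → .γ] for all productions B → γ; repeat for the newly added items until nothing changes.

Start with: [C → + . C D]
  [C → + . C D] has the dot before C: add [C → . + C D], [C → . D y A]
  [C → . D y A] has the dot before D: add [D → . D ; C], [D → . +], [D → . C ; D], [D → . Y A]
  [D → . Y A] has the dot before Y: add [Y → . C C]
No further items can be added.

CLOSURE = { [C → + . C D], [C → . + C D], [C → . D y A], [D → . +], [D → . C ; D], [D → . D ; C], [D → . Y A], [Y → . C C] }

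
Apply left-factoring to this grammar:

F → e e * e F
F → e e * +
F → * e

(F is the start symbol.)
Left-factoring transforms A → αβ₁ | αβ₂ into A → αA' and A' → β₁ | β₂
(α is the longest common prefix among the alternatives). Repeat until
no nonterminal has two alternatives with a common prefix.

Round 1: F has alternatives sharing prefix 'e e *'. Introduce F': F → e e * F'
  Add: F' → e F
  Add: F' → +

No remaining common prefixes — done.

Resulting grammar:
F → e e * F'
F' → e F
F' → +
F → * e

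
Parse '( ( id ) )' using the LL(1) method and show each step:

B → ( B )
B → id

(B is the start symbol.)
LL(1) parsing maintains a stack (initially the start symbol over $) and the input. At each step: if the stack top is a terminal, match it against the current input token; if it is a non-terminal N, replace it with the RHS of M[N, lookahead] (the unique production whose predict set contains the lookahead).

Stack is shown with the top on the left.

Stack      Input         Action
-------------------------------
B $        ( ( id ) ) $  output B → ( B )
( B ) $    ( ( id ) ) $  match '('
B ) $      ( id ) ) $    output B → ( B )
( B ) ) $  ( id ) ) $    match '('
B ) ) $    id ) ) $      output B → id
id ) ) $   id ) ) $      match 'id'
) ) $      ) ) $         match ')'
) $        ) $           match ')'
$          $             accept

The string is accepted.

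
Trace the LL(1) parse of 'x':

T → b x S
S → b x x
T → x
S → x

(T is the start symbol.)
Stack is shown with the top on the left.

Stack  Input  Action
--------------------
T $    x $    output T → x
x $    x $    match 'x'
$      $      accept

The string is accepted.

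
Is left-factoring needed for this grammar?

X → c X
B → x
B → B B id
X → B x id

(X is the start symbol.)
No, left-factoring is not needed

Left-factoring is needed when two productions for the same non-terminal
share a common prefix on the right-hand side.

Productions for X:
  X → c X
  X → B x id
Productions for B:
  B → x
  B → B B id

No common prefixes found.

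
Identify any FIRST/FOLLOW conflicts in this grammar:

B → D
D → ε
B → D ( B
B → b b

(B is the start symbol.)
No FIRST/FOLLOW conflicts.

A FIRST/FOLLOW conflict occurs when a non-terminal N has a nullable alternative N → β (β ⇒* ε) and another alternative N → α with FIRST(α) ∩ FOLLOW(N) ≠ ∅: on such a lookahead the parser cannot decide between expanding α and letting N vanish via β.

Nullable non-terminals: B, D.
FIRST sets used below: FIRST(D) = { ε }

B: nullable alternative(s) B → D; FOLLOW(B) = { $ }
  B → D: FIRST \ {ε} = { } — this is the only nullable alternative, skip
  B → D ( B: FIRST \ {ε} = { '(' } — disjoint from FOLLOW(B)
  B → b b: FIRST \ {ε} = { 'b' } — disjoint from FOLLOW(B)
D has a nullable alternative but only one production, so nothing to check.

No FIRST/FOLLOW conflicts found.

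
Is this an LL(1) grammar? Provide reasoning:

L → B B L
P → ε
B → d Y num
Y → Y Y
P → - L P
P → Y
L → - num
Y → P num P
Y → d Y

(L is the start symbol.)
A grammar is LL(1) if for each non-terminal N with multiple productions, the predict sets of those productions are pairwise disjoint, where PREDICT(N → α) = (FIRST(α) \ {ε}) ∪ (FOLLOW(N) if α ⇒* ε).

Relevant sets:
  FIRST(B) = { 'd' }
  FIRST(Y) = { '-', 'd', 'num' }
  FIRST(P) = { '-', 'd', 'num', ε }
  FOLLOW(P) = { '-', 'd', 'num' }

For L:
  PREDICT(L → B B L) = { 'd' }
  PREDICT(L → '-' num) = { '-' }
For P:
  PREDICT(P → ε) = { '-', 'd', 'num' }
  PREDICT(P → '-' L P) = { '-' }
  PREDICT(P → Y) = { '-', 'd', 'num' }
For Y:
  PREDICT(Y → Y Y) = { '-', 'd', 'num' }
  PREDICT(Y → P num P) = { '-', 'd', 'num' }
  PREDICT(Y → d Y) = { 'd' }
B has a single production, so nothing to check there.

Conflict found: Predict set conflict for P: { '-' }
The grammar is NOT LL(1).

Answer: No. Predict set conflict for P: { '-' }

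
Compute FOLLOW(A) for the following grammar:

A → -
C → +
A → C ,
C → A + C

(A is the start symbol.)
A is the start symbol, so $ ∈ FOLLOW(A).
In C → A + C: A is followed by '+' C, add FIRST('+' C) \ {ε} = { '+' }

Taking the union: FOLLOW(A) = { $, '+' }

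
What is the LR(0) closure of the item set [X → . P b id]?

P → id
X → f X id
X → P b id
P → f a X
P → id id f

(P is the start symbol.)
To compute CLOSURE, for each item [A → α.Bβ] where B is a non-terminal, add [B → .γ] for all productions B → γ; repeat for the newly added items until nothing changes.

Start with: [X → . P b id]
  [X → . P b id] has the dot before P: add [P → . id], [P → . f a X], [P → . id id f]
No further items can be added.

CLOSURE = { [P → . f a X], [P → . id id f], [P → . id], [X → . P b id] }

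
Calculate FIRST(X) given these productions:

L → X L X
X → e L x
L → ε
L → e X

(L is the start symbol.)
{ 'e' }

From X → e L x:
  - e is a terminal: add 'e' and stop

Collecting: FIRST(X) = { 'e' }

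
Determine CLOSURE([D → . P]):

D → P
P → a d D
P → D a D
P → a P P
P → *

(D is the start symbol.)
{ [D → . P], [P → . *], [P → . D a D], [P → . a P P], [P → . a d D] }

To compute CLOSURE, for each item [A → α.Bβ] where B is a non-terminal, add [B → .γ] for all productions B → γ; repeat for the newly added items until nothing changes.

Start with: [D → . P]
  [D → . P] has the dot before P: add [P → . a d D], [P → . D a D], [P → . a P P], [P → . *]
  [P → . D a D] has the dot before D: all D-items already present
No further items can be added.

CLOSURE = { [D → . P], [P → . *], [P → . D a D], [P → . a P P], [P → . a d D] }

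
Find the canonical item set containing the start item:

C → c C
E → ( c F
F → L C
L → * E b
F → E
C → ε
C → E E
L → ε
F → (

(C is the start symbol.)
First, augment the grammar with C' → C
I₀ = CLOSURE({ [C' → . C] }):
  [C' → . C] has the dot before C: add [C → . c C], [C → .], [C → . E E]
  [C → . E E] has the dot before E: add [E → . ( c F]
No further items can be added.

I₀ = { [C → . E E], [C → . c C], [C → .], [C' → . C], [E → . ( c F] }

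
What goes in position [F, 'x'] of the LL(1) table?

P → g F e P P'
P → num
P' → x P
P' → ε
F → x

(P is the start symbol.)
F → x

To find M[F, 'x'], we find productions for F where 'x' is in the predict set (PREDICT(N → α) = (FIRST(α) \ {ε}) ∪ (FOLLOW(N) if α ⇒* ε)).

F → x: PREDICT = { 'x' }
  'x' is in predict set, so this production goes in M[F, 'x']

M[F, 'x'] = F → x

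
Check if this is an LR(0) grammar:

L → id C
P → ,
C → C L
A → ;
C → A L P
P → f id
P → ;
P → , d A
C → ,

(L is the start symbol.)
A grammar is LR(0) if no state in the canonical LR(0) collection has:
  - both a shift item (dot before a terminal) and a complete item (shift-reduce conflict), or
  - two or more complete items (reduce-reduce conflict; the accept item [L' → L .] counts as a complete item here).

Augment with L' → L and build the canonical LR(0) collection (I0 = CLOSURE({[L' → . L]}), then GOTO on every symbol after a dot until no new states appear). It has 16 states:
  I0: { [L → . id C], [L' → . L] }  — shift
  I1: { [L' → L .] }  — accept
  I2: { [A → . ;], [C → . ,], [C → . A L P], [C → . C L], [L → id . C] }  — shift
  I3: { [C → , .] }  — reduce
  I4: { [A → ; .] }  — reduce
  I5: { [C → A . L P], [L → . id C] }  — shift
  I6: { [C → C . L], [L → . id C], [L → id C .] }  — shift, reduce
  I7: { [C → C L .] }  — reduce
  I8: { [C → A L . P], [P → . , d A], [P → . ,], [P → . ;], [P → . f id] }  — shift
  I9: { [P → , . d A], [P → , .] }  — shift, reduce
  I10: { [P → ; .] }  — reduce
  I11: { [C → A L P .] }  — reduce
  I12: { [P → f . id] }  — shift
  I13: { [P → f id .] }  — reduce
  I14: { [A → . ;], [P → , d . A] }  — shift
  I15: { [P → , d A .] }  — reduce

Conflict in state I6:
  Shift-reduce conflict between [L → id C .] and [L → . id C]
So the grammar is NOT LR(0).

Answer: No. Shift-reduce conflict between [L → id C .] and [L → . id C]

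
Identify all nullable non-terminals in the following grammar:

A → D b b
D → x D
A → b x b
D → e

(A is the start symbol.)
None

There are no ε-productions, so no non-terminal can derive ε.
No non-terminals are nullable.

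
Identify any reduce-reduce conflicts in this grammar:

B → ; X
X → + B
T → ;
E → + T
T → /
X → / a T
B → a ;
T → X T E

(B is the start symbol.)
No reduce-reduce conflicts

Augment with B' → B and build the canonical LR(0) collection (I0 = CLOSURE({[B' → . B]}), then GOTO on every symbol after a dot until no new states appear). It has 18 states:
  I0: { [B → . ; X], [B → . a ;], [B' → . B] }  — shift
  I1: { [B → ; . X], [X → . + B], [X → . / a T] }  — shift
  I2: { [B' → B .] }  — accept
  I3: { [B → a . ;] }  — shift
  I4: { [B → a ; .] }  — reduce
  I5: { [B → . ; X], [B → . a ;], [X → + . B] }  — shift
  I6: { [X → / . a T] }  — shift
  I7: { [B → ; X .] }  — reduce
  I8: { [T → . /], [T → . ;], [T → . X T E], [X → . + B], [X → . / a T], [X → / a . T] }  — shift
  I9: { [T → / .], [X → / . a T] }  — shift, reduce
  I10: { [T → ; .] }  — reduce
  I11: { [X → / a T .] }  — reduce
  I12: { [T → . /], [T → . ;], [T → . X T E], [T → X . T E], [X → . + B], [X → . / a T] }  — shift
  I13: { [E → . + T], [T → X T . E] }  — shift
  I14: { [E → + . T], [T → . /], [T → . ;], [T → . X T E], [X → . + B], [X → . / a T] }  — shift
  I15: { [T → X T E .] }  — reduce
  I16: { [E → + T .] }  — reduce
  I17: { [X → + B .] }  — reduce

No state contains more than one complete item.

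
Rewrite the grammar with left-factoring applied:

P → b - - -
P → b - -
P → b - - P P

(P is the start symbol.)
P → b - - P'
P' → -
P' → ε
P' → P P

Left-factoring transforms A → αβ₁ | αβ₂ into A → αA' and A' → β₁ | β₂
(α is the longest common prefix among the alternatives). Repeat until
no nonterminal has two alternatives with a common prefix.

Round 1: P has alternatives sharing prefix 'b - -'. Introduce P': P → b - - P'
  Add: P' → -
  Add: P' → ε
  Add: P' → P P

No remaining common prefixes — done.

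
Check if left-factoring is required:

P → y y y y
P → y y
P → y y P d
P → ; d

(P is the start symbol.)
Yes, P has productions with common prefix 'y y'

Left-factoring is needed when two productions for the same non-terminal
share a common prefix on the right-hand side.

Productions for P:
  P → y y y y
  P → y y
  P → y y P d
  P → ; d

Found common prefix 'y y' in productions for P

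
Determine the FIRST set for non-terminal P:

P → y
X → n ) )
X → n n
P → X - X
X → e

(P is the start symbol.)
{ 'e', 'n', 'y' }

To compute FIRST(P), examine every production with P on the left-hand side, reading each right-hand side left to right until a non-nullable symbol is reached.

FIRST sets of the other non-terminals involved (by the same procedure, iterated to a fixed point):
  FIRST(X) = { 'e', 'n' }

From P → y:
  - y is a terminal: add 'y' and stop
From P → X - X:
  - X is a non-terminal: add FIRST(X) \ {ε} = { 'e', 'n' }
    X is not nullable, so stop

Collecting: FIRST(P) = { 'e', 'n', 'y' }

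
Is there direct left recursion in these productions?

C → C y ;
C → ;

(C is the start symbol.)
Yes, C is left-recursive

Direct left recursion occurs when N → N α for some non-terminal N (the right-hand side begins with the left-hand side itself).

C → C y ;: LEFT RECURSIVE (starts with C)
C → ;: starts with ';'

The grammar has direct left recursion on: C.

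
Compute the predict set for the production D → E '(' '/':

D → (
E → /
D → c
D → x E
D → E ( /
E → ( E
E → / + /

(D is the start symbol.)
{ '(', '/' }

PREDICT(D → E '(' '/') = (FIRST(RHS) \ {ε}) ∪ (FOLLOW(D) if ε ∈ FIRST(RHS), i.e. RHS ⇒* ε)
FIRST(E) = { '(', '/' }
FIRST(E '(' '/') = { '(', '/' }
ε ∉ FIRST(E '(' '/'), so FOLLOW(D) is not added.
PREDICT(D → E '(' '/') = { '(', '/' }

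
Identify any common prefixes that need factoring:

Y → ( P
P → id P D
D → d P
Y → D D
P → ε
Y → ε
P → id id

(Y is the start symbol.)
Yes, P has productions with common prefix 'id'

Left-factoring is needed when two productions for the same non-terminal
share a common prefix on the right-hand side.

Productions for Y:
  Y → ( P
  Y → D D
  Y → ε
Productions for P:
  P → id P D
  P → ε
  P → id id

Found common prefix 'id' in productions for P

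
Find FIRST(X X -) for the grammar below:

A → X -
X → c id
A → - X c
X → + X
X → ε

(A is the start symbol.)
{ '+', '-', 'c' }

FIRST sets of the non-terminals involved (from the grammar, by fixed-point iteration):
  FIRST(X) = { '+', 'c', ε }

To compute FIRST(X X -), process the symbols left to right:
Symbol X is a non-terminal. Add FIRST(X) \ {ε} = { '+', 'c' }
X is nullable (ε ∈ FIRST(X)), continue to the next symbol.
Symbol X is a non-terminal. Add FIRST(X) \ {ε} = { '+', 'c' }
X is nullable (ε ∈ FIRST(X)), continue to the next symbol.
Symbol - is a terminal. Add '-' and stop.
FIRST(X X -) = { '+', '-', 'c' }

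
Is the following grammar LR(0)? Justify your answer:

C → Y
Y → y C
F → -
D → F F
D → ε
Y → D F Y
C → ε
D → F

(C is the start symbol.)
Augment with C' → C and build the canonical LR(0) collection (I0 = CLOSURE({[C' → . C]}), then GOTO on every symbol after a dot until no new states appear). It has 11 states:
  I0: { [C → . Y], [C → .], [C' → . C], [D → . F F], [D → . F], [D → .], [F → . -], [Y → . D F Y], [Y → . y C] }  — shift, 2 reduces
  I1: { [F → - .] }  — reduce
  I2: { [C' → C .] }  — accept
  I3: { [F → . -], [Y → D . F Y] }  — shift
  I4: { [D → F . F], [D → F .], [F → . -] }  — shift, reduce
  I5: { [C → Y .] }  — reduce
  I6: { [C → . Y], [C → .], [D → . F F], [D → . F], [D → .], [F → . -], [Y → . D F Y], [Y → . y C], [Y → y . C] }  — shift, 2 reduces
  I7: { [Y → y C .] }  — reduce
  I8: { [D → F F .] }  — reduce
  I9: { [D → . F F], [D → . F], [D → .], [F → . -], [Y → . D F Y], [Y → . y C], [Y → D F . Y] }  — shift, reduce
  I10: { [Y → D F Y .] }  — reduce

Conflict in state I0:
  Shift-reduce conflict between [C → .] and [F → . -]
So the grammar is NOT LR(0).

Answer: No. Shift-reduce conflict between [C → .] and [F → . -]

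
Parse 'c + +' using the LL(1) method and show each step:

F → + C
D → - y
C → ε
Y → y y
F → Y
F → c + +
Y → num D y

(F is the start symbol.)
LL(1) parsing maintains a stack (initially the start symbol over $) and the input. At each step: if the stack top is a terminal, match it against the current input token; if it is a non-terminal N, replace it with the RHS of M[N, lookahead] (the unique production whose predict set contains the lookahead).

Stack is shown with the top on the left.

Stack    Input    Action
------------------------
F $      c + + $  output F → c + +
c + + $  c + + $  match 'c'
+ + $    + + $    match '+'
+ $      + $      match '+'
$        $        accept

The string is accepted.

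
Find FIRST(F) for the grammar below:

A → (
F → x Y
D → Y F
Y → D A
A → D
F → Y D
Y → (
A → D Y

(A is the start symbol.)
To compute FIRST(F), examine every production with F on the left-hand side, reading each right-hand side left to right until a non-nullable symbol is reached.

FIRST sets of the other non-terminals involved (by the same procedure, iterated to a fixed point):
  FIRST(Y) = { '(' }

From F → x Y:
  - x is a terminal: add 'x' and stop
From F → Y D:
  - Y is a non-terminal: add FIRST(Y) \ {ε} = { '(' }
    Y is not nullable, so stop

Collecting: FIRST(F) = { '(', 'x' }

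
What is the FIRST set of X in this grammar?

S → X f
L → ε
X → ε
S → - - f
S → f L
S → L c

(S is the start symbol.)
{ ε }

To compute FIRST(X), examine every production with X on the left-hand side, reading each right-hand side left to right until a non-nullable symbol is reached.

From X → ε:
  - ε-production, so ε ∈ FIRST(X)

Collecting: FIRST(X) = { ε }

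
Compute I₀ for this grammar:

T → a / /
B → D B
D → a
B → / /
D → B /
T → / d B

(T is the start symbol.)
First, augment the grammar with T' → T
I₀ = CLOSURE({ [T' → . T] }):
  [T' → . T] has the dot before T: add [T → . a / /], [T → . / d B]
No further items can be added.

I₀ = { [T → . / d B], [T → . a / /], [T' → . T] }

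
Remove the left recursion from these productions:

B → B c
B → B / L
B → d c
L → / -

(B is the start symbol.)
B is directly left-recursive. The standard transformation for
  A → A α₁ | ... | A α_m | β₁ | ... | β_n
is
  A  → β₁ A' | ... | β_n A'
  A' → α₁ A' | ... | α_m A' | ε

B → d c becomes B → d c B'
B → B c becomes B' → c B'
B → B / L becomes B' → / L B'
Add B' → ε

Productions for other non-terminals are unchanged:
  L → / -

Resulting grammar:
B → d c B'
B' → c B'
B' → / L B'
B' → ε
L → / -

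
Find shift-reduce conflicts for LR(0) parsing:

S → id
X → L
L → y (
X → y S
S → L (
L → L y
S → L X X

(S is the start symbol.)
Yes — I7: [X → L .] vs [L → L . y]; I9: [L → L y .] vs [L → . y (]

Augment with S' → S and build the canonical LR(0) collection (I0 = CLOSURE({[S' → . S]}), then GOTO on every symbol after a dot until no new states appear). It has 14 states:
  I0: { [L → . L y], [L → . y (], [S → . L (], [S → . L X X], [S → . id], [S' → . S] }  — shift
  I1: { [L → . L y], [L → . y (], [L → L . y], [S → L . (], [S → L . X X], [X → . L], [X → . y S] }  — shift
  I2: { [S' → S .] }  — accept
  I3: { [S → id .] }  — reduce
  I4: { [L → y . (] }  — shift
  I5: { [L → y ( .] }  — reduce
  I6: { [S → L ( .] }  — reduce
  I7: { [L → L . y], [X → L .] }  — shift, reduce
  I8: { [L → . L y], [L → . y (], [S → L X . X], [X → . L], [X → . y S] }  — shift
  I9: { [L → . L y], [L → . y (], [L → L y .], [L → y . (], [S → . L (], [S → . L X X], [S → . id], [X → y . S] }  — shift, reduce
  I10: { [X → y S .] }  — reduce
  I11: { [S → L X X .] }  — reduce
  I12: { [L → . L y], [L → . y (], [L → y . (], [S → . L (], [S → . L X X], [S → . id], [X → y . S] }  — shift
  I13: { [L → L y .] }  — reduce

I7 contains reduce item [X → L .] and shift item [L → L . y] — shift-reduce conflict.
I9 contains reduce item [L → L y .] and shift items [L → . y (], [L → y . (], [S → . id] — shift-reduce conflict.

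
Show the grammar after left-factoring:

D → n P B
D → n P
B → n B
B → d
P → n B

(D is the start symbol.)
D → n P D'
D' → B
D' → ε
B → n B
B → d
P → n B

Left-factoring transforms A → αβ₁ | αβ₂ into A → αA' and A' → β₁ | β₂
(α is the longest common prefix among the alternatives). Repeat until
no nonterminal has two alternatives with a common prefix.

Round 1: D has alternatives sharing prefix 'n P'. Introduce D': D → n P D'
  Add: D' → B
  Add: D' → ε

No remaining common prefixes — done.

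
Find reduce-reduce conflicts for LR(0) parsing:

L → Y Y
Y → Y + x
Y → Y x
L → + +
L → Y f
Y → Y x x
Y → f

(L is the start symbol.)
A reduce-reduce conflict occurs when an LR(0) state has two complete items [A → α .] and [B → β .] — both call for a reduction, and with no lookahead the parser cannot choose between them.

Augment with L' → L and build the canonical LR(0) collection (I0 = CLOSURE({[L' → . L]}), then GOTO on every symbol after a dot until no new states appear). It has 12 states:
  I0: { [L → . + +], [L → . Y Y], [L → . Y f], [L' → . L], [Y → . Y + x], [Y → . Y x x], [Y → . Y x], [Y → . f] }  — shift
  I1: { [L → + . +] }  — shift
  I2: { [L' → L .] }  — accept
  I3: { [L → Y . Y], [L → Y . f], [Y → . Y + x], [Y → . Y x x], [Y → . Y x], [Y → . f], [Y → Y . + x], [Y → Y . x x], [Y → Y . x] }  — shift
  I4: { [Y → f .] }  — reduce
  I5: { [Y → Y + . x] }  — shift
  I6: { [L → Y Y .], [Y → Y . + x], [Y → Y . x x], [Y → Y . x] }  — shift, reduce
  I7: { [L → Y f .], [Y → f .] }  — 2 reduces
  I8: { [Y → Y x . x], [Y → Y x .] }  — shift, reduce
  I9: { [Y → Y x x .] }  — reduce
  I10: { [Y → Y + x .] }  — reduce
  I11: { [L → + + .] }  — reduce

I7 contains complete items [L → Y f .], [Y → f .] — reduce-reduce conflict.

Answer: Yes — I7: [L → Y f .] vs [Y → f .]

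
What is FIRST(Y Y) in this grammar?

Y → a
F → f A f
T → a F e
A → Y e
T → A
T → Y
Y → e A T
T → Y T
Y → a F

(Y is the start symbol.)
{ 'a', 'e' }

FIRST sets of the non-terminals involved (from the grammar, by fixed-point iteration):
  FIRST(Y) = { 'a', 'e' }

To compute FIRST(Y Y), process the symbols left to right:
Symbol Y is a non-terminal. Add FIRST(Y) \ {ε} = { 'a', 'e' }
Y is not nullable (ε ∉ FIRST(Y)), so stop here.
FIRST(Y Y) = { 'a', 'e' }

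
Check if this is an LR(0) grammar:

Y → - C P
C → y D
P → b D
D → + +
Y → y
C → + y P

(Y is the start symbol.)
Yes, the grammar is LR(0)

Augment with Y' → Y and build the canonical LR(0) collection (I0 = CLOSURE({[Y' → . Y]}), then GOTO on every symbol after a dot until no new states appear). It has 15 states:
  I0: { [Y → . - C P], [Y → . y], [Y' → . Y] }  — shift
  I1: { [C → . + y P], [C → . y D], [Y → - . C P] }  — shift
  I2: { [Y' → Y .] }  — accept
  I3: { [Y → y .] }  — reduce
  I4: { [C → + . y P] }  — shift
  I5: { [P → . b D], [Y → - C . P] }  — shift
  I6: { [C → y . D], [D → . + +] }  — shift
  I7: { [D → + . +] }  — shift
  I8: { [C → y D .] }  — reduce
  I9: { [D → + + .] }  — reduce
  I10: { [Y → - C P .] }  — reduce
  I11: { [D → . + +], [P → b . D] }  — shift
  I12: { [P → b D .] }  — reduce
  I13: { [C → + y . P], [P → . b D] }  — shift
  I14: { [C → + y P .] }  — reduce

Every state is either a pure shift/goto state or contains exactly one complete item and nothing to shift — no conflicts. The grammar is LR(0).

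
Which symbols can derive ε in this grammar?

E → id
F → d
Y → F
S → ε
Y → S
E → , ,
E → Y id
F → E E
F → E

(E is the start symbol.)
ε-productions: S → ε
So S is immediately nullable.
Y → S: every symbol on the right is nullable, so Y is nullable too.
No further non-terminal can be added: every production for the remaining non-terminals contains a terminal or a non-nullable non-terminal.
Nullable = { 'S', 'Y' }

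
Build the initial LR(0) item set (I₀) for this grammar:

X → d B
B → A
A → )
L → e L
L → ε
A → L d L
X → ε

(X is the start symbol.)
{ [X → . d B], [X → .], [X' → . X] }

First, augment the grammar with X' → X
I₀ = CLOSURE({ [X' → . X] }):
  [X' → . X] has the dot before X: add [X → . d B], [X → .]
No further items can be added.

I₀ = { [X → . d B], [X → .], [X' → . X] }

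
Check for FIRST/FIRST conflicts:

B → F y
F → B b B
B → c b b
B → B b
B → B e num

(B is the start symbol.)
Yes. B → F y / B → c b b on { 'c' }; B → F y / B → B b on { 'c' }; B → F y / B → B e num on { 'c' }; B → c b b / B → B b on { 'c' }; B → c b b / B → B e num on { 'c' }; B → B b / B → B e num on { 'c' }

FIRST sets of the non-terminals at (or reachable through a nullable prefix from) the front of some alternative:
  FIRST(F) = { 'c' }
  FIRST(B) = { 'c' }

Productions for B:
  B → F y: FIRST = { 'c' }
  B → c b b: FIRST = { 'c' }
  B → B b: FIRST = { 'c' }
  B → B e num: FIRST = { 'c' }
F has only one production, so no FIRST/FIRST conflict is possible there.

Conflict for B: B → F y and B → c b b
  Overlap: { 'c' }
Conflict for B: B → F y and B → B b
  Overlap: { 'c' }
Conflict for B: B → F y and B → B e num
  Overlap: { 'c' }
Conflict for B: B → c b b and B → B b
  Overlap: { 'c' }
Conflict for B: B → c b b and B → B e num
  Overlap: { 'c' }
Conflict for B: B → B b and B → B e num
  Overlap: { 'c' }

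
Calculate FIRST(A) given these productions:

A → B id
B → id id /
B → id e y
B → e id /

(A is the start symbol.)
{ 'e', 'id' }

To compute FIRST(A), examine every production with A on the left-hand side, reading each right-hand side left to right until a non-nullable symbol is reached.

FIRST sets of the other non-terminals involved (by the same procedure, iterated to a fixed point):
  FIRST(B) = { 'e', 'id' }

From A → B id:
  - B is a non-terminal: add FIRST(B) \ {ε} = { 'e', 'id' }
    B is not nullable, so stop

Collecting: FIRST(A) = { 'e', 'id' }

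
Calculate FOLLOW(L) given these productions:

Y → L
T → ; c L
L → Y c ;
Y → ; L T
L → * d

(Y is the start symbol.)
{ $, ';', 'c' }

In Y → L: L is at the end, add FOLLOW(Y)
In T → ; c L: L is at the end, add FOLLOW(T)
In Y → ; L T: L is followed by T, add FIRST(T) \ {ε} = { ';' }

The FOLLOW sets referred to above (computed the same way, to a fixed point):
  FOLLOW(Y) = { $, 'c' }
  FOLLOW(T) = { $, 'c' }

Taking the union: FOLLOW(L) = { $, ';', 'c' }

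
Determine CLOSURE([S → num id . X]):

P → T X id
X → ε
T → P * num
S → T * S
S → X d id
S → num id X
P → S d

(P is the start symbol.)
{ [S → num id . X], [X → .] }

To compute CLOSURE, for each item [A → α.Bβ] where B is a non-terminal, add [B → .γ] for all productions B → γ; repeat for the newly added items until nothing changes.

Start with: [S → num id . X]
  [S → num id . X] has the dot before X: add [X → .]
No further items can be added.

CLOSURE = { [S → num id . X], [X → .] }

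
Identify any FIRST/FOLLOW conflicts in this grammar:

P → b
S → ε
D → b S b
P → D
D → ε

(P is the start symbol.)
No FIRST/FOLLOW conflicts.

A FIRST/FOLLOW conflict occurs when a non-terminal N has a nullable alternative N → β (β ⇒* ε) and another alternative N → α with FIRST(α) ∩ FOLLOW(N) ≠ ∅: on such a lookahead the parser cannot decide between expanding α and letting N vanish via β.

Nullable non-terminals: D, P, S.
FIRST sets used below: FIRST(D) = { 'b', ε }

D: nullable alternative(s) D → ε; FOLLOW(D) = { $ }
  D → b S b: FIRST \ {ε} = { 'b' } — disjoint from FOLLOW(D)
  D → ε: FIRST \ {ε} = { } — this is the only nullable alternative, skip

P: nullable alternative(s) P → D; FOLLOW(P) = { $ }
  P → b: FIRST \ {ε} = { 'b' } — disjoint from FOLLOW(P)
  P → D: FIRST \ {ε} = { 'b' } — this is the only nullable alternative, skip
S has a nullable alternative but only one production, so nothing to check.

No FIRST/FOLLOW conflicts found.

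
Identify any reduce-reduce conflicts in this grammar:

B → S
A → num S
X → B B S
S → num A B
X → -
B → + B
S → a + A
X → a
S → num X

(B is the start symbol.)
Yes — I12: [A → num S .] vs [B → S .]

A reduce-reduce conflict occurs when an LR(0) state has two complete items [A → α .] and [B → β .] — both call for a reduction, and with no lookahead the parser cannot choose between them.

Augment with B' → B and build the canonical LR(0) collection (I0 = CLOSURE({[B' → . B]}), then GOTO on every symbol after a dot until no new states appear). It has 21 states:
  I0: { [B → . + B], [B → . S], [B' → . B], [S → . a + A], [S → . num A B], [S → . num X] }  — shift
  I1: { [B → + . B], [B → . + B], [B → . S], [S → . a + A], [S → . num A B], [S → . num X] }  — shift
  I2: { [B' → B .] }  — accept
  I3: { [B → S .] }  — reduce
  I4: { [S → a . + A] }  — shift
  I5: { [A → . num S], [B → . + B], [B → . S], [S → . a + A], [S → . num A B], [S → . num X], [S → num . A B], [S → num . X], [X → . -], [X → . B B S], [X → . a] }  — shift
  I6: { [X → - .] }  — reduce
  I7: { [B → . + B], [B → . S], [S → . a + A], [S → . num A B], [S → . num X], [S → num A . B] }  — shift
  I8: { [B → . + B], [B → . S], [S → . a + A], [S → . num A B], [S → . num X], [X → B . B S] }  — shift
  I9: { [S → num X .] }  — reduce
  I10: { [S → a . + A], [X → a .] }  — shift, reduce
  I11: { [A → . num S], [A → num . S], [B → . + B], [B → . S], [S → . a + A], [S → . num A B], [S → . num X], [S → num . A B], [S → num . X], [X → . -], [X → . B B S], [X → . a] }  — shift
  I12: { [A → num S .], [B → S .] }  — 2 reduces
  I13: { [A → . num S], [S → a + . A] }  — shift
  I14: { [S → a + A .] }  — reduce
  I15: { [A → num . S], [S → . a + A], [S → . num A B], [S → . num X] }  — shift
  I16: { [A → num S .] }  — reduce
  I17: { [S → . a + A], [S → . num A B], [S → . num X], [X → B B . S] }  — shift
  I18: { [X → B B S .] }  — reduce
  I19: { [S → num A B .] }  — reduce
  I20: { [B → + B .] }  — reduce

I12 contains complete items [A → num S .], [B → S .] — reduce-reduce conflict.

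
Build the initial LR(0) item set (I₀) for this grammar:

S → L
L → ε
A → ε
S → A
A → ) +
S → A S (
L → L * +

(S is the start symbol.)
First, augment the grammar with S' → S
I₀ = CLOSURE({ [S' → . S] }):
  [S' → . S] has the dot before S: add [S → . L], [S → . A], [S → . A S (]
  [S → . L] has the dot before L: add [L → .], [L → . L * +]
  [S → . A] has the dot before A: add [A → .], [A → . ) +]
No further items can be added.

I₀ = { [A → . ) +], [A → .], [L → . L * +], [L → .], [S → . A S (], [S → . A], [S → . L], [S' → . S] }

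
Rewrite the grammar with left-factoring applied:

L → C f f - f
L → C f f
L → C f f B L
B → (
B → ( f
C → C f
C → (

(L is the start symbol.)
Left-factoring transforms A → αβ₁ | αβ₂ into A → αA' and A' → β₁ | β₂
(α is the longest common prefix among the alternatives). Repeat until
no nonterminal has two alternatives with a common prefix.

Round 1: L has alternatives sharing prefix 'C f f'. Introduce L': L → C f f L'
  Add: L' → - f
  Add: L' → ε
  Add: L' → B L

Round 2: B has alternatives sharing prefix '('. Introduce B': B → ( B'
  Add: B' → ε
  Add: B' → f

No remaining common prefixes — done.

Resulting grammar:
L → C f f L'
L' → - f
L' → ε
L' → B L
B → ( B'
B' → ε
B' → f
C → C f
C → (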